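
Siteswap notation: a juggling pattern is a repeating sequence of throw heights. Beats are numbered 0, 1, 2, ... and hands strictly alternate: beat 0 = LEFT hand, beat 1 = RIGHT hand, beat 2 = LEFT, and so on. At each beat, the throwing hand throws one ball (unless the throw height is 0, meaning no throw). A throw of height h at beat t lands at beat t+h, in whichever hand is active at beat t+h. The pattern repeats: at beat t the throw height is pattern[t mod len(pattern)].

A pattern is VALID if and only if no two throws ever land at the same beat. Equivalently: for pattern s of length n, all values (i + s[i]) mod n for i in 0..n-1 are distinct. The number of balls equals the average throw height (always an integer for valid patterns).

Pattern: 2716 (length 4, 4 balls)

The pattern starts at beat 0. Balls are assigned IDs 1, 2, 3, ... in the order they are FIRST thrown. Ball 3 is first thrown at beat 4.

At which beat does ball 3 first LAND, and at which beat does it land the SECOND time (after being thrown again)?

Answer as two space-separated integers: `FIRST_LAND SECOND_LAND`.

Beat 0 (L): throw ball1 h=2 -> lands@2:L; in-air after throw: [b1@2:L]
Beat 1 (R): throw ball2 h=7 -> lands@8:L; in-air after throw: [b1@2:L b2@8:L]
Beat 2 (L): throw ball1 h=1 -> lands@3:R; in-air after throw: [b1@3:R b2@8:L]
Beat 3 (R): throw ball1 h=6 -> lands@9:R; in-air after throw: [b2@8:L b1@9:R]
Beat 4 (L): throw ball3 h=2 -> lands@6:L; in-air after throw: [b3@6:L b2@8:L b1@9:R]
Beat 5 (R): throw ball4 h=7 -> lands@12:L; in-air after throw: [b3@6:L b2@8:L b1@9:R b4@12:L]
Beat 6 (L): throw ball3 h=1 -> lands@7:R; in-air after throw: [b3@7:R b2@8:L b1@9:R b4@12:L]
Beat 7 (R): throw ball3 h=6 -> lands@13:R; in-air after throw: [b2@8:L b1@9:R b4@12:L b3@13:R]
Ball 3: thrown@4 h=2 -> first land @6; rethrown@6 h=1 -> second land @7

Answer: 6 7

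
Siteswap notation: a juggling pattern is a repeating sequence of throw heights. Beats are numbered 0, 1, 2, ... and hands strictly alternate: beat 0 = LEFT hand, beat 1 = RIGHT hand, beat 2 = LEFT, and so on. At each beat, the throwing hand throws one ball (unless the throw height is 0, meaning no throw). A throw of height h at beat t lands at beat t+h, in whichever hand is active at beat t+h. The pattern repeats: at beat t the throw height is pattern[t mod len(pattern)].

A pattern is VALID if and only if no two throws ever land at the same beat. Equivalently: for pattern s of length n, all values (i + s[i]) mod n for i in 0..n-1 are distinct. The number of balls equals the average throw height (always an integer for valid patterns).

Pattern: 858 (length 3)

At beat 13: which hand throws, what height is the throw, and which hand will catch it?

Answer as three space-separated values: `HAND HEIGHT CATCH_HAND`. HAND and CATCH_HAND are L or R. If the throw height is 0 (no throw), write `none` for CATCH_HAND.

Answer: R 5 L

Derivation:
Beat 13: 13 mod 2 = 1, so hand = R
Throw height = pattern[13 mod 3] = pattern[1] = 5
Lands at beat 13+5=18, 18 mod 2 = 0, so catch hand = L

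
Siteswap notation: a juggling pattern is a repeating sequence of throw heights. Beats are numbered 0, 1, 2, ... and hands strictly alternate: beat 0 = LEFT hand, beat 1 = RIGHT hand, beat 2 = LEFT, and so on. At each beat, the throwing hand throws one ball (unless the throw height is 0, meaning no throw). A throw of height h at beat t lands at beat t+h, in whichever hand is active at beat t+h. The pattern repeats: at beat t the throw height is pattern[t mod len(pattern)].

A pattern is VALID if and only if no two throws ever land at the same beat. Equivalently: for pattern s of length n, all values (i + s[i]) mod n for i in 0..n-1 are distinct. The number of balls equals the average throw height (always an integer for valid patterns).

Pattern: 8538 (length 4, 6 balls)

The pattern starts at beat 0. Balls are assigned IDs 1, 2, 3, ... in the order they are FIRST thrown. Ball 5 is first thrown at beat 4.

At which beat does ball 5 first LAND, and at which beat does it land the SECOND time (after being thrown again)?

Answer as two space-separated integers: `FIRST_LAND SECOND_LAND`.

Beat 0 (L): throw ball1 h=8 -> lands@8:L; in-air after throw: [b1@8:L]
Beat 1 (R): throw ball2 h=5 -> lands@6:L; in-air after throw: [b2@6:L b1@8:L]
Beat 2 (L): throw ball3 h=3 -> lands@5:R; in-air after throw: [b3@5:R b2@6:L b1@8:L]
Beat 3 (R): throw ball4 h=8 -> lands@11:R; in-air after throw: [b3@5:R b2@6:L b1@8:L b4@11:R]
Beat 4 (L): throw ball5 h=8 -> lands@12:L; in-air after throw: [b3@5:R b2@6:L b1@8:L b4@11:R b5@12:L]
Beat 5 (R): throw ball3 h=5 -> lands@10:L; in-air after throw: [b2@6:L b1@8:L b3@10:L b4@11:R b5@12:L]
Beat 6 (L): throw ball2 h=3 -> lands@9:R; in-air after throw: [b1@8:L b2@9:R b3@10:L b4@11:R b5@12:L]
Beat 7 (R): throw ball6 h=8 -> lands@15:R; in-air after throw: [b1@8:L b2@9:R b3@10:L b4@11:R b5@12:L b6@15:R]
Beat 8 (L): throw ball1 h=8 -> lands@16:L; in-air after throw: [b2@9:R b3@10:L b4@11:R b5@12:L b6@15:R b1@16:L]
Beat 9 (R): throw ball2 h=5 -> lands@14:L; in-air after throw: [b3@10:L b4@11:R b5@12:L b2@14:L b6@15:R b1@16:L]
Beat 10 (L): throw ball3 h=3 -> lands@13:R; in-air after throw: [b4@11:R b5@12:L b3@13:R b2@14:L b6@15:R b1@16:L]
Beat 11 (R): throw ball4 h=8 -> lands@19:R; in-air after throw: [b5@12:L b3@13:R b2@14:L b6@15:R b1@16:L b4@19:R]
Beat 12 (L): throw ball5 h=8 -> lands@20:L; in-air after throw: [b3@13:R b2@14:L b6@15:R b1@16:L b4@19:R b5@20:L]
Beat 13 (R): throw ball3 h=5 -> lands@18:L; in-air after throw: [b2@14:L b6@15:R b1@16:L b3@18:L b4@19:R b5@20:L]
Beat 14 (L): throw ball2 h=3 -> lands@17:R; in-air after throw: [b6@15:R b1@16:L b2@17:R b3@18:L b4@19:R b5@20:L]
Beat 15 (R): throw ball6 h=8 -> lands@23:R; in-air after throw: [b1@16:L b2@17:R b3@18:L b4@19:R b5@20:L b6@23:R]
Beat 16 (L): throw ball1 h=8 -> lands@24:L; in-air after throw: [b2@17:R b3@18:L b4@19:R b5@20:L b6@23:R b1@24:L]
Beat 17 (R): throw ball2 h=5 -> lands@22:L; in-air after throw: [b3@18:L b4@19:R b5@20:L b2@22:L b6@23:R b1@24:L]
Beat 18 (L): throw ball3 h=3 -> lands@21:R; in-air after throw: [b4@19:R b5@20:L b3@21:R b2@22:L b6@23:R b1@24:L]
Beat 19 (R): throw ball4 h=8 -> lands@27:R; in-air after throw: [b5@20:L b3@21:R b2@22:L b6@23:R b1@24:L b4@27:R]
Beat 20 (L): throw ball5 h=8 -> lands@28:L; in-air after throw: [b3@21:R b2@22:L b6@23:R b1@24:L b4@27:R b5@28:L]
Ball 5: thrown@4 h=8 -> first land @12; rethrown@12 h=8 -> second land @20

Answer: 12 20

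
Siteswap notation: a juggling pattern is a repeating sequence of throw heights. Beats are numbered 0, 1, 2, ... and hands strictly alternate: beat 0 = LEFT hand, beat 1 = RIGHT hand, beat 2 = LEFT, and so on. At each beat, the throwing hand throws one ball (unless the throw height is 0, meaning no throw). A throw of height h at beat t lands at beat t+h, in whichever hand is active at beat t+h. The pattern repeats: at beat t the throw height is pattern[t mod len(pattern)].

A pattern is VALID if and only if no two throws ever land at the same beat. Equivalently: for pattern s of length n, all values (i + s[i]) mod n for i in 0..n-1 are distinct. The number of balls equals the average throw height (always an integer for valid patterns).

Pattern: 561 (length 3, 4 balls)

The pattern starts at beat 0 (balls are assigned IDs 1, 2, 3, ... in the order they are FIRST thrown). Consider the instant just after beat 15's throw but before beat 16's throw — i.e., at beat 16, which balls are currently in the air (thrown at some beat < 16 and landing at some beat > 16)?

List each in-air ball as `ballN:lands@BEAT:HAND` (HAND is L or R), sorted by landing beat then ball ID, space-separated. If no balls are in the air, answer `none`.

Beat 0 (L): throw ball1 h=5 -> lands@5:R; in-air after throw: [b1@5:R]
Beat 1 (R): throw ball2 h=6 -> lands@7:R; in-air after throw: [b1@5:R b2@7:R]
Beat 2 (L): throw ball3 h=1 -> lands@3:R; in-air after throw: [b3@3:R b1@5:R b2@7:R]
Beat 3 (R): throw ball3 h=5 -> lands@8:L; in-air after throw: [b1@5:R b2@7:R b3@8:L]
Beat 4 (L): throw ball4 h=6 -> lands@10:L; in-air after throw: [b1@5:R b2@7:R b3@8:L b4@10:L]
Beat 5 (R): throw ball1 h=1 -> lands@6:L; in-air after throw: [b1@6:L b2@7:R b3@8:L b4@10:L]
Beat 6 (L): throw ball1 h=5 -> lands@11:R; in-air after throw: [b2@7:R b3@8:L b4@10:L b1@11:R]
Beat 7 (R): throw ball2 h=6 -> lands@13:R; in-air after throw: [b3@8:L b4@10:L b1@11:R b2@13:R]
Beat 8 (L): throw ball3 h=1 -> lands@9:R; in-air after throw: [b3@9:R b4@10:L b1@11:R b2@13:R]
Beat 9 (R): throw ball3 h=5 -> lands@14:L; in-air after throw: [b4@10:L b1@11:R b2@13:R b3@14:L]
Beat 10 (L): throw ball4 h=6 -> lands@16:L; in-air after throw: [b1@11:R b2@13:R b3@14:L b4@16:L]
Beat 11 (R): throw ball1 h=1 -> lands@12:L; in-air after throw: [b1@12:L b2@13:R b3@14:L b4@16:L]
Beat 12 (L): throw ball1 h=5 -> lands@17:R; in-air after throw: [b2@13:R b3@14:L b4@16:L b1@17:R]
Beat 13 (R): throw ball2 h=6 -> lands@19:R; in-air after throw: [b3@14:L b4@16:L b1@17:R b2@19:R]
Beat 14 (L): throw ball3 h=1 -> lands@15:R; in-air after throw: [b3@15:R b4@16:L b1@17:R b2@19:R]
Beat 15 (R): throw ball3 h=5 -> lands@20:L; in-air after throw: [b4@16:L b1@17:R b2@19:R b3@20:L]
Beat 16 (L): throw ball4 h=6 -> lands@22:L; in-air after throw: [b1@17:R b2@19:R b3@20:L b4@22:L]

Answer: ball1:lands@17:R ball2:lands@19:R ball3:lands@20:L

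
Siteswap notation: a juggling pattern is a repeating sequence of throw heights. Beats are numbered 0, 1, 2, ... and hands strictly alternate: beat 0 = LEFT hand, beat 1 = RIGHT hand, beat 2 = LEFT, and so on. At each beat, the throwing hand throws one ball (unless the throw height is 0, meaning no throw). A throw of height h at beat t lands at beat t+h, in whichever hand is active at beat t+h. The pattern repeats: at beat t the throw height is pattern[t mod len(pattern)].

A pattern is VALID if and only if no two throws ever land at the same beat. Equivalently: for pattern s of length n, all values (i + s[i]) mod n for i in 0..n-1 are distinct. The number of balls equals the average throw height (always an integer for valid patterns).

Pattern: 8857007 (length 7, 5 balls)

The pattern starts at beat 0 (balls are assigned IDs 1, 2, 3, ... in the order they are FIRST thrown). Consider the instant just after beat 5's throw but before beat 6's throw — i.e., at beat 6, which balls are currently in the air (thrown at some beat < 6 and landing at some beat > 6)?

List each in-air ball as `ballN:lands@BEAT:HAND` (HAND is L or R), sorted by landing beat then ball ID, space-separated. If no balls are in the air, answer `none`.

Answer: ball3:lands@7:R ball1:lands@8:L ball2:lands@9:R ball4:lands@10:L

Derivation:
Beat 0 (L): throw ball1 h=8 -> lands@8:L; in-air after throw: [b1@8:L]
Beat 1 (R): throw ball2 h=8 -> lands@9:R; in-air after throw: [b1@8:L b2@9:R]
Beat 2 (L): throw ball3 h=5 -> lands@7:R; in-air after throw: [b3@7:R b1@8:L b2@9:R]
Beat 3 (R): throw ball4 h=7 -> lands@10:L; in-air after throw: [b3@7:R b1@8:L b2@9:R b4@10:L]
Beat 6 (L): throw ball5 h=7 -> lands@13:R; in-air after throw: [b3@7:R b1@8:L b2@9:R b4@10:L b5@13:R]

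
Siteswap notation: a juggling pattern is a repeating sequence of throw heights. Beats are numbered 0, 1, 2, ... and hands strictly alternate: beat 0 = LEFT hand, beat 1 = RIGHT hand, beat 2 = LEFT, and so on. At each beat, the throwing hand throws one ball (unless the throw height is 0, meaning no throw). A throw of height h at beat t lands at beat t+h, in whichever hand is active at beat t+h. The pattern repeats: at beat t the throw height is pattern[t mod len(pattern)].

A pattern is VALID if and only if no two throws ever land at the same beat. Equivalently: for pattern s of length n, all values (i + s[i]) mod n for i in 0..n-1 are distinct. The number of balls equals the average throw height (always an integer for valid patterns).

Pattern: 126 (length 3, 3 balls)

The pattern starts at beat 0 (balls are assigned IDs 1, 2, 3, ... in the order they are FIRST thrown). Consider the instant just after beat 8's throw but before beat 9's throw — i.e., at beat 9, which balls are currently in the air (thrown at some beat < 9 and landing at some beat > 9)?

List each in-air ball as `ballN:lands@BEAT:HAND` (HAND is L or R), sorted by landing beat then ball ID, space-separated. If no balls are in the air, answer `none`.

Answer: ball3:lands@11:R ball2:lands@14:L

Derivation:
Beat 0 (L): throw ball1 h=1 -> lands@1:R; in-air after throw: [b1@1:R]
Beat 1 (R): throw ball1 h=2 -> lands@3:R; in-air after throw: [b1@3:R]
Beat 2 (L): throw ball2 h=6 -> lands@8:L; in-air after throw: [b1@3:R b2@8:L]
Beat 3 (R): throw ball1 h=1 -> lands@4:L; in-air after throw: [b1@4:L b2@8:L]
Beat 4 (L): throw ball1 h=2 -> lands@6:L; in-air after throw: [b1@6:L b2@8:L]
Beat 5 (R): throw ball3 h=6 -> lands@11:R; in-air after throw: [b1@6:L b2@8:L b3@11:R]
Beat 6 (L): throw ball1 h=1 -> lands@7:R; in-air after throw: [b1@7:R b2@8:L b3@11:R]
Beat 7 (R): throw ball1 h=2 -> lands@9:R; in-air after throw: [b2@8:L b1@9:R b3@11:R]
Beat 8 (L): throw ball2 h=6 -> lands@14:L; in-air after throw: [b1@9:R b3@11:R b2@14:L]
Beat 9 (R): throw ball1 h=1 -> lands@10:L; in-air after throw: [b1@10:L b3@11:R b2@14:L]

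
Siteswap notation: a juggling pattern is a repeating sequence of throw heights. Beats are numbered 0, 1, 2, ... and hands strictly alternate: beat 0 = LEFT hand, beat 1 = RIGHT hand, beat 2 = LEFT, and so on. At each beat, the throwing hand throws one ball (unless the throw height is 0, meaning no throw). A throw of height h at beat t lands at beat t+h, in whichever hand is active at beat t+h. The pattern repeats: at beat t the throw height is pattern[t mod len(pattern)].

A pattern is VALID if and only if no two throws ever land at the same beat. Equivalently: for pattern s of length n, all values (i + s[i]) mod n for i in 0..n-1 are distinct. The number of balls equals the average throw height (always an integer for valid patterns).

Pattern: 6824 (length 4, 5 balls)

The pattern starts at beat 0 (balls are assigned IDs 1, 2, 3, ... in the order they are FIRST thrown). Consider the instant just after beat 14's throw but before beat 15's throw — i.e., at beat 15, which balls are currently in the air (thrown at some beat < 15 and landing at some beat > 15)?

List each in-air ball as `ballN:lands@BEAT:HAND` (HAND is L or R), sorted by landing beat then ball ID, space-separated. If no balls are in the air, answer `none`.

Answer: ball1:lands@16:L ball2:lands@17:R ball3:lands@18:L ball5:lands@21:R

Derivation:
Beat 0 (L): throw ball1 h=6 -> lands@6:L; in-air after throw: [b1@6:L]
Beat 1 (R): throw ball2 h=8 -> lands@9:R; in-air after throw: [b1@6:L b2@9:R]
Beat 2 (L): throw ball3 h=2 -> lands@4:L; in-air after throw: [b3@4:L b1@6:L b2@9:R]
Beat 3 (R): throw ball4 h=4 -> lands@7:R; in-air after throw: [b3@4:L b1@6:L b4@7:R b2@9:R]
Beat 4 (L): throw ball3 h=6 -> lands@10:L; in-air after throw: [b1@6:L b4@7:R b2@9:R b3@10:L]
Beat 5 (R): throw ball5 h=8 -> lands@13:R; in-air after throw: [b1@6:L b4@7:R b2@9:R b3@10:L b5@13:R]
Beat 6 (L): throw ball1 h=2 -> lands@8:L; in-air after throw: [b4@7:R b1@8:L b2@9:R b3@10:L b5@13:R]
Beat 7 (R): throw ball4 h=4 -> lands@11:R; in-air after throw: [b1@8:L b2@9:R b3@10:L b4@11:R b5@13:R]
Beat 8 (L): throw ball1 h=6 -> lands@14:L; in-air after throw: [b2@9:R b3@10:L b4@11:R b5@13:R b1@14:L]
Beat 9 (R): throw ball2 h=8 -> lands@17:R; in-air after throw: [b3@10:L b4@11:R b5@13:R b1@14:L b2@17:R]
Beat 10 (L): throw ball3 h=2 -> lands@12:L; in-air after throw: [b4@11:R b3@12:L b5@13:R b1@14:L b2@17:R]
Beat 11 (R): throw ball4 h=4 -> lands@15:R; in-air after throw: [b3@12:L b5@13:R b1@14:L b4@15:R b2@17:R]
Beat 12 (L): throw ball3 h=6 -> lands@18:L; in-air after throw: [b5@13:R b1@14:L b4@15:R b2@17:R b3@18:L]
Beat 13 (R): throw ball5 h=8 -> lands@21:R; in-air after throw: [b1@14:L b4@15:R b2@17:R b3@18:L b5@21:R]
Beat 14 (L): throw ball1 h=2 -> lands@16:L; in-air after throw: [b4@15:R b1@16:L b2@17:R b3@18:L b5@21:R]
Beat 15 (R): throw ball4 h=4 -> lands@19:R; in-air after throw: [b1@16:L b2@17:R b3@18:L b4@19:R b5@21:R]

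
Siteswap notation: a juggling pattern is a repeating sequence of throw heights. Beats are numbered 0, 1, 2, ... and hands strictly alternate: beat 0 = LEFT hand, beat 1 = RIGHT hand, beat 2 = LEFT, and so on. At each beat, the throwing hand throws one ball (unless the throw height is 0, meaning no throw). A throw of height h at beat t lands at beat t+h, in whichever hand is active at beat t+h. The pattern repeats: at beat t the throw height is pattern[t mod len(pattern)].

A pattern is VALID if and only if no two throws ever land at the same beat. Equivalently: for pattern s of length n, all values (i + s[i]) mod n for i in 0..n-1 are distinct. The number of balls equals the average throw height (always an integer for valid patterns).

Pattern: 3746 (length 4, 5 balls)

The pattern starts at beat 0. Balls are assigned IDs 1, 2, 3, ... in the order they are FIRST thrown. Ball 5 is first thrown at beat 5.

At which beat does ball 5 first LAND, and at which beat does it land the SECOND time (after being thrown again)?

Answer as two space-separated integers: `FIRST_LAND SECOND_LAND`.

Beat 0 (L): throw ball1 h=3 -> lands@3:R; in-air after throw: [b1@3:R]
Beat 1 (R): throw ball2 h=7 -> lands@8:L; in-air after throw: [b1@3:R b2@8:L]
Beat 2 (L): throw ball3 h=4 -> lands@6:L; in-air after throw: [b1@3:R b3@6:L b2@8:L]
Beat 3 (R): throw ball1 h=6 -> lands@9:R; in-air after throw: [b3@6:L b2@8:L b1@9:R]
Beat 4 (L): throw ball4 h=3 -> lands@7:R; in-air after throw: [b3@6:L b4@7:R b2@8:L b1@9:R]
Beat 5 (R): throw ball5 h=7 -> lands@12:L; in-air after throw: [b3@6:L b4@7:R b2@8:L b1@9:R b5@12:L]
Beat 6 (L): throw ball3 h=4 -> lands@10:L; in-air after throw: [b4@7:R b2@8:L b1@9:R b3@10:L b5@12:L]
Beat 7 (R): throw ball4 h=6 -> lands@13:R; in-air after throw: [b2@8:L b1@9:R b3@10:L b5@12:L b4@13:R]
Beat 8 (L): throw ball2 h=3 -> lands@11:R; in-air after throw: [b1@9:R b3@10:L b2@11:R b5@12:L b4@13:R]
Beat 9 (R): throw ball1 h=7 -> lands@16:L; in-air after throw: [b3@10:L b2@11:R b5@12:L b4@13:R b1@16:L]
Beat 10 (L): throw ball3 h=4 -> lands@14:L; in-air after throw: [b2@11:R b5@12:L b4@13:R b3@14:L b1@16:L]
Beat 11 (R): throw ball2 h=6 -> lands@17:R; in-air after throw: [b5@12:L b4@13:R b3@14:L b1@16:L b2@17:R]
Beat 12 (L): throw ball5 h=3 -> lands@15:R; in-air after throw: [b4@13:R b3@14:L b5@15:R b1@16:L b2@17:R]
Beat 13 (R): throw ball4 h=7 -> lands@20:L; in-air after throw: [b3@14:L b5@15:R b1@16:L b2@17:R b4@20:L]
Beat 14 (L): throw ball3 h=4 -> lands@18:L; in-air after throw: [b5@15:R b1@16:L b2@17:R b3@18:L b4@20:L]
Beat 15 (R): throw ball5 h=6 -> lands@21:R; in-air after throw: [b1@16:L b2@17:R b3@18:L b4@20:L b5@21:R]
Ball 5: thrown@5 h=7 -> first land @12; rethrown@12 h=3 -> second land @15

Answer: 12 15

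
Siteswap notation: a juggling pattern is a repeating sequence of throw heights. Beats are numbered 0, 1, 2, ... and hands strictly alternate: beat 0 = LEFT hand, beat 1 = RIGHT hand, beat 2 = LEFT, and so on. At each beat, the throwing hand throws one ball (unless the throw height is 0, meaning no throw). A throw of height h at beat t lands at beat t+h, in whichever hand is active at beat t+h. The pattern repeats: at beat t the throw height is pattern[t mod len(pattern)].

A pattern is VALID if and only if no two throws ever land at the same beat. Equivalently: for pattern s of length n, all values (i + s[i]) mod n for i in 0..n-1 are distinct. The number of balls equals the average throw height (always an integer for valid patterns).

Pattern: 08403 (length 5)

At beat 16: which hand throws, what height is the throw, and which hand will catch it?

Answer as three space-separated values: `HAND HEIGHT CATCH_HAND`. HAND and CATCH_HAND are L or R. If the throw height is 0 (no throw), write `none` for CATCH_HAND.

Answer: L 8 L

Derivation:
Beat 16: 16 mod 2 = 0, so hand = L
Throw height = pattern[16 mod 5] = pattern[1] = 8
Lands at beat 16+8=24, 24 mod 2 = 0, so catch hand = L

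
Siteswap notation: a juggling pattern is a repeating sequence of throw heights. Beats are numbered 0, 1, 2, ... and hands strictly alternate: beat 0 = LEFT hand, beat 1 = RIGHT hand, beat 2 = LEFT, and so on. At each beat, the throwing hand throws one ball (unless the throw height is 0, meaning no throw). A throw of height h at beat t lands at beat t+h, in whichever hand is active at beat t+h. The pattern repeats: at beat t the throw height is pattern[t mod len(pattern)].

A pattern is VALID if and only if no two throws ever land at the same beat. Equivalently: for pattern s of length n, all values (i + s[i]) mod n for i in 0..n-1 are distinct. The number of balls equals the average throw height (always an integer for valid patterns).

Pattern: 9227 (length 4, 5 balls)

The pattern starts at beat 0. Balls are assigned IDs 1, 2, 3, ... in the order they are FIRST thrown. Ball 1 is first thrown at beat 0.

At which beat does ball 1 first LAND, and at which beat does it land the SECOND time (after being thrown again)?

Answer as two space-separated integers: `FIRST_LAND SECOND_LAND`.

Beat 0 (L): throw ball1 h=9 -> lands@9:R; in-air after throw: [b1@9:R]
Beat 1 (R): throw ball2 h=2 -> lands@3:R; in-air after throw: [b2@3:R b1@9:R]
Beat 2 (L): throw ball3 h=2 -> lands@4:L; in-air after throw: [b2@3:R b3@4:L b1@9:R]
Beat 3 (R): throw ball2 h=7 -> lands@10:L; in-air after throw: [b3@4:L b1@9:R b2@10:L]
Beat 4 (L): throw ball3 h=9 -> lands@13:R; in-air after throw: [b1@9:R b2@10:L b3@13:R]
Beat 5 (R): throw ball4 h=2 -> lands@7:R; in-air after throw: [b4@7:R b1@9:R b2@10:L b3@13:R]
Beat 6 (L): throw ball5 h=2 -> lands@8:L; in-air after throw: [b4@7:R b5@8:L b1@9:R b2@10:L b3@13:R]
Beat 7 (R): throw ball4 h=7 -> lands@14:L; in-air after throw: [b5@8:L b1@9:R b2@10:L b3@13:R b4@14:L]
Beat 8 (L): throw ball5 h=9 -> lands@17:R; in-air after throw: [b1@9:R b2@10:L b3@13:R b4@14:L b5@17:R]
Beat 9 (R): throw ball1 h=2 -> lands@11:R; in-air after throw: [b2@10:L b1@11:R b3@13:R b4@14:L b5@17:R]
Beat 10 (L): throw ball2 h=2 -> lands@12:L; in-air after throw: [b1@11:R b2@12:L b3@13:R b4@14:L b5@17:R]
Beat 11 (R): throw ball1 h=7 -> lands@18:L; in-air after throw: [b2@12:L b3@13:R b4@14:L b5@17:R b1@18:L]
Ball 1: thrown@0 h=9 -> first land @9; rethrown@9 h=2 -> second land @11

Answer: 9 11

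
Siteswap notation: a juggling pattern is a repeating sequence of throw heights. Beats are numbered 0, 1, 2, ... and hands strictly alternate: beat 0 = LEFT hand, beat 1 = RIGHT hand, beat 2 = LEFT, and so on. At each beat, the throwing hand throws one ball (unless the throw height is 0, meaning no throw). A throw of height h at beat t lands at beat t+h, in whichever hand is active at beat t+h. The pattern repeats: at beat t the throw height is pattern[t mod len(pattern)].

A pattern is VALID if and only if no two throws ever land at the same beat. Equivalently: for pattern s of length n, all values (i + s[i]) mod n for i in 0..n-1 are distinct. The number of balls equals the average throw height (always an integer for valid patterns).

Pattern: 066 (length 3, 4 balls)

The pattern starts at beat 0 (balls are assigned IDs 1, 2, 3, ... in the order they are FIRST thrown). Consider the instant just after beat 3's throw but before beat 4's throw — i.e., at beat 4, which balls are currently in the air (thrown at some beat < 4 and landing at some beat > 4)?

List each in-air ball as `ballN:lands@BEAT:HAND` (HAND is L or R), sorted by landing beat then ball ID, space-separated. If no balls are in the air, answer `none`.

Beat 1 (R): throw ball1 h=6 -> lands@7:R; in-air after throw: [b1@7:R]
Beat 2 (L): throw ball2 h=6 -> lands@8:L; in-air after throw: [b1@7:R b2@8:L]
Beat 4 (L): throw ball3 h=6 -> lands@10:L; in-air after throw: [b1@7:R b2@8:L b3@10:L]

Answer: ball1:lands@7:R ball2:lands@8:L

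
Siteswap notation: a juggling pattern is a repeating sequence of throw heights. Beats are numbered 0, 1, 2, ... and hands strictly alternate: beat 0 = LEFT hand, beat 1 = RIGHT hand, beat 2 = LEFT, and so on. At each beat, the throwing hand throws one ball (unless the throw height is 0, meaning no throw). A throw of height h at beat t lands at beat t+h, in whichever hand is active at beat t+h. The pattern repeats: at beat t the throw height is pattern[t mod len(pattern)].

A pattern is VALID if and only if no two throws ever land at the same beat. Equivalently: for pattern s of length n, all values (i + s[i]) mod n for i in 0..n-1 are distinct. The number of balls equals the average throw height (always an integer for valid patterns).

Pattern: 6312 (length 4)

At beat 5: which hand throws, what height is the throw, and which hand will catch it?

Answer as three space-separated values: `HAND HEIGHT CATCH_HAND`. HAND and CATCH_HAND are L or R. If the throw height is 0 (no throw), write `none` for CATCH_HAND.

Beat 5: 5 mod 2 = 1, so hand = R
Throw height = pattern[5 mod 4] = pattern[1] = 3
Lands at beat 5+3=8, 8 mod 2 = 0, so catch hand = L

Answer: R 3 L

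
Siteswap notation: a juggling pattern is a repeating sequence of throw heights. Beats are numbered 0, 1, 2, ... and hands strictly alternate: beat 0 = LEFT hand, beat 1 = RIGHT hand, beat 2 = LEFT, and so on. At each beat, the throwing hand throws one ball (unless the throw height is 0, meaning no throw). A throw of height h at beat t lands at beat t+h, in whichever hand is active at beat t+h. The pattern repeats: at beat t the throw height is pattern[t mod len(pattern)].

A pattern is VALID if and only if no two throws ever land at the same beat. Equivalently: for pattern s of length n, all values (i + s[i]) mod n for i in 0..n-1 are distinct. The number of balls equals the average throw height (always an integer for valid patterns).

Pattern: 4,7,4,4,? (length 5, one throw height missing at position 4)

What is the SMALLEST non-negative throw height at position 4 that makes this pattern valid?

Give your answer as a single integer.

Answer: 1

Derivation:
i=0: (0 + 4) mod 5 = 4
i=1: (1 + 7) mod 5 = 3
i=2: (2 + 4) mod 5 = 1
i=3: (3 + 4) mod 5 = 2
i=4: s[i]=? (unknown)
Known residues: [1, 2, 3, 4]; need a permutation of 0..4, so missing residue r = 0
Need (4 + s) mod 5 = 0; smallest s = (0 - 4) mod 5 = 1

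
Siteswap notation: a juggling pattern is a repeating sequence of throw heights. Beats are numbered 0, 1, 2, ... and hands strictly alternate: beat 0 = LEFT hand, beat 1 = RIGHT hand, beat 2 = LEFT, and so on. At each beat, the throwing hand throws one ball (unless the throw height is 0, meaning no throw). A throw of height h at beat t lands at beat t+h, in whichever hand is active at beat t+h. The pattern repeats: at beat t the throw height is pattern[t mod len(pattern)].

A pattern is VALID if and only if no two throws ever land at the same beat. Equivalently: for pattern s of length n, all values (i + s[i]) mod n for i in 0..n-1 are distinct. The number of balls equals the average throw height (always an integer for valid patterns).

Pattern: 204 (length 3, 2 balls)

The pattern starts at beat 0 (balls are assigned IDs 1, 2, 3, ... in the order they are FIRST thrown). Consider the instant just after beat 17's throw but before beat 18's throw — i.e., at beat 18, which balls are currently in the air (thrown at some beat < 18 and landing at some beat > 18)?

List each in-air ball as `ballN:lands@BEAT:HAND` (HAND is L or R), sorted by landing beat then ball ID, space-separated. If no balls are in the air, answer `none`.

Beat 0 (L): throw ball1 h=2 -> lands@2:L; in-air after throw: [b1@2:L]
Beat 2 (L): throw ball1 h=4 -> lands@6:L; in-air after throw: [b1@6:L]
Beat 3 (R): throw ball2 h=2 -> lands@5:R; in-air after throw: [b2@5:R b1@6:L]
Beat 5 (R): throw ball2 h=4 -> lands@9:R; in-air after throw: [b1@6:L b2@9:R]
Beat 6 (L): throw ball1 h=2 -> lands@8:L; in-air after throw: [b1@8:L b2@9:R]
Beat 8 (L): throw ball1 h=4 -> lands@12:L; in-air after throw: [b2@9:R b1@12:L]
Beat 9 (R): throw ball2 h=2 -> lands@11:R; in-air after throw: [b2@11:R b1@12:L]
Beat 11 (R): throw ball2 h=4 -> lands@15:R; in-air after throw: [b1@12:L b2@15:R]
Beat 12 (L): throw ball1 h=2 -> lands@14:L; in-air after throw: [b1@14:L b2@15:R]
Beat 14 (L): throw ball1 h=4 -> lands@18:L; in-air after throw: [b2@15:R b1@18:L]
Beat 15 (R): throw ball2 h=2 -> lands@17:R; in-air after throw: [b2@17:R b1@18:L]
Beat 17 (R): throw ball2 h=4 -> lands@21:R; in-air after throw: [b1@18:L b2@21:R]
Beat 18 (L): throw ball1 h=2 -> lands@20:L; in-air after throw: [b1@20:L b2@21:R]

Answer: ball2:lands@21:R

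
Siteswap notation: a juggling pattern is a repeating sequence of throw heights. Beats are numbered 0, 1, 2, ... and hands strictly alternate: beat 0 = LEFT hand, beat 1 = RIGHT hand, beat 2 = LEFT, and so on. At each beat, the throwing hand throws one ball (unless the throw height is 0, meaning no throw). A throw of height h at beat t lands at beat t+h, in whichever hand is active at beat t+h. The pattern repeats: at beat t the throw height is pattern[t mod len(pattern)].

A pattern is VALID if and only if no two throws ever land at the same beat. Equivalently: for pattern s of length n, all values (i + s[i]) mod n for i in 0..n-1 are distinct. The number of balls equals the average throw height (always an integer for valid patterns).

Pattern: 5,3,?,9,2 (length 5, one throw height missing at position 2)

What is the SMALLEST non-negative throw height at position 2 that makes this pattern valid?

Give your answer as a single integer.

Answer: 1

Derivation:
i=0: (0 + 5) mod 5 = 0
i=1: (1 + 3) mod 5 = 4
i=2: s[i]=? (unknown)
i=3: (3 + 9) mod 5 = 2
i=4: (4 + 2) mod 5 = 1
Known residues: [0, 1, 2, 4]; need a permutation of 0..4, so missing residue r = 3
Need (2 + s) mod 5 = 3; smallest s = (3 - 2) mod 5 = 1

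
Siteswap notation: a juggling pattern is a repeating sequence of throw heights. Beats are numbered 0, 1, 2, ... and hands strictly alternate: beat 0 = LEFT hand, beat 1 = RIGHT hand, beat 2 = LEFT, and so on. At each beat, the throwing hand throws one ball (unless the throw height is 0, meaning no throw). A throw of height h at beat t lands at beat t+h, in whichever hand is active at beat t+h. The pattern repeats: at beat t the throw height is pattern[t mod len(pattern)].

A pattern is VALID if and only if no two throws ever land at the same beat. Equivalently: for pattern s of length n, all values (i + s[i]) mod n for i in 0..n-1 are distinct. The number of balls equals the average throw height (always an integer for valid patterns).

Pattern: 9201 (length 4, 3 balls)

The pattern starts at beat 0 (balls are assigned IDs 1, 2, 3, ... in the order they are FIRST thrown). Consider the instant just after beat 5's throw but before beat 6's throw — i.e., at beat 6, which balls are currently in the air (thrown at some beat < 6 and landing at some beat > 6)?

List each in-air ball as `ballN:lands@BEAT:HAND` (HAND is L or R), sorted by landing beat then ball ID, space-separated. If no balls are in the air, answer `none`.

Answer: ball3:lands@7:R ball1:lands@9:R ball2:lands@13:R

Derivation:
Beat 0 (L): throw ball1 h=9 -> lands@9:R; in-air after throw: [b1@9:R]
Beat 1 (R): throw ball2 h=2 -> lands@3:R; in-air after throw: [b2@3:R b1@9:R]
Beat 3 (R): throw ball2 h=1 -> lands@4:L; in-air after throw: [b2@4:L b1@9:R]
Beat 4 (L): throw ball2 h=9 -> lands@13:R; in-air after throw: [b1@9:R b2@13:R]
Beat 5 (R): throw ball3 h=2 -> lands@7:R; in-air after throw: [b3@7:R b1@9:R b2@13:R]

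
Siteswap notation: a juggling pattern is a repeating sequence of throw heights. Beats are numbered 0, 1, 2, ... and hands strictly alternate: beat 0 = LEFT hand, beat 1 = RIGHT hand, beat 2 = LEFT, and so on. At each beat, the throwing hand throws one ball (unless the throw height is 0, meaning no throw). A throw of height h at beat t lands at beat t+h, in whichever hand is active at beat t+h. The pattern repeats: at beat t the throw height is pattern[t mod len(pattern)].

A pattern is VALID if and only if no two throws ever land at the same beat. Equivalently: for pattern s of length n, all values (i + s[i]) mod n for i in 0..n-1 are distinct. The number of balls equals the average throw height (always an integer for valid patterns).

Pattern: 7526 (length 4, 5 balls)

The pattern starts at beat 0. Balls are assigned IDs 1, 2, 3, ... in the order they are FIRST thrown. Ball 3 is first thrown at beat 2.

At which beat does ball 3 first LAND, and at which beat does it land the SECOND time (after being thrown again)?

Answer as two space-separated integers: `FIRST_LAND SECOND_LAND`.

Answer: 4 11

Derivation:
Beat 0 (L): throw ball1 h=7 -> lands@7:R; in-air after throw: [b1@7:R]
Beat 1 (R): throw ball2 h=5 -> lands@6:L; in-air after throw: [b2@6:L b1@7:R]
Beat 2 (L): throw ball3 h=2 -> lands@4:L; in-air after throw: [b3@4:L b2@6:L b1@7:R]
Beat 3 (R): throw ball4 h=6 -> lands@9:R; in-air after throw: [b3@4:L b2@6:L b1@7:R b4@9:R]
Beat 4 (L): throw ball3 h=7 -> lands@11:R; in-air after throw: [b2@6:L b1@7:R b4@9:R b3@11:R]
Beat 5 (R): throw ball5 h=5 -> lands@10:L; in-air after throw: [b2@6:L b1@7:R b4@9:R b5@10:L b3@11:R]
Beat 6 (L): throw ball2 h=2 -> lands@8:L; in-air after throw: [b1@7:R b2@8:L b4@9:R b5@10:L b3@11:R]
Beat 7 (R): throw ball1 h=6 -> lands@13:R; in-air after throw: [b2@8:L b4@9:R b5@10:L b3@11:R b1@13:R]
Beat 8 (L): throw ball2 h=7 -> lands@15:R; in-air after throw: [b4@9:R b5@10:L b3@11:R b1@13:R b2@15:R]
Beat 9 (R): throw ball4 h=5 -> lands@14:L; in-air after throw: [b5@10:L b3@11:R b1@13:R b4@14:L b2@15:R]
Beat 10 (L): throw ball5 h=2 -> lands@12:L; in-air after throw: [b3@11:R b5@12:L b1@13:R b4@14:L b2@15:R]
Beat 11 (R): throw ball3 h=6 -> lands@17:R; in-air after throw: [b5@12:L b1@13:R b4@14:L b2@15:R b3@17:R]
Ball 3: thrown@2 h=2 -> first land @4; rethrown@4 h=7 -> second land @11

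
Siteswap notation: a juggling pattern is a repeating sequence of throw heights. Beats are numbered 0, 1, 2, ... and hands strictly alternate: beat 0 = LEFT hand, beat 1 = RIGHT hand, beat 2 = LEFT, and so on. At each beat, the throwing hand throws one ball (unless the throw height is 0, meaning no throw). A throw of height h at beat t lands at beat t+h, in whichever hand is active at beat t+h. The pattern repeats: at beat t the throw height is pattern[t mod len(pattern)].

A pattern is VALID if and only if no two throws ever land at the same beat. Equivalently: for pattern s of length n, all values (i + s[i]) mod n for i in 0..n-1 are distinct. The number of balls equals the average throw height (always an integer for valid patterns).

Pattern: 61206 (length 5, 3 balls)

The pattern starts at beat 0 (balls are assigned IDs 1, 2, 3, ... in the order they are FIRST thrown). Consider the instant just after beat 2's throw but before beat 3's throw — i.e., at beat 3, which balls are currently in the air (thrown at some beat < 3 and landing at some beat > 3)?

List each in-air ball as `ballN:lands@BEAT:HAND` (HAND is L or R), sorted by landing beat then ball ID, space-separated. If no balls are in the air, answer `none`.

Answer: ball2:lands@4:L ball1:lands@6:L

Derivation:
Beat 0 (L): throw ball1 h=6 -> lands@6:L; in-air after throw: [b1@6:L]
Beat 1 (R): throw ball2 h=1 -> lands@2:L; in-air after throw: [b2@2:L b1@6:L]
Beat 2 (L): throw ball2 h=2 -> lands@4:L; in-air after throw: [b2@4:L b1@6:L]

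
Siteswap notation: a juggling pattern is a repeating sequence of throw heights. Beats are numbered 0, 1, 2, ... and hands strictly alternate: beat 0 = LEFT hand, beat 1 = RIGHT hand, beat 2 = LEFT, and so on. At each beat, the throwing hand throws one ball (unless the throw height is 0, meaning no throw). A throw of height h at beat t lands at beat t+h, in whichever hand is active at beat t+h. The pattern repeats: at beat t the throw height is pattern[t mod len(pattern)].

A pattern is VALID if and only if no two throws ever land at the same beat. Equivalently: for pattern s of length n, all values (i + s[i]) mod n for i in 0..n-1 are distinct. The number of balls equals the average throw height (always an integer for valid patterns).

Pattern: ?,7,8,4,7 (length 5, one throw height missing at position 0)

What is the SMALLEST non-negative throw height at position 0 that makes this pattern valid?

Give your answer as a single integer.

i=0: s[i]=? (unknown)
i=1: (1 + 7) mod 5 = 3
i=2: (2 + 8) mod 5 = 0
i=3: (3 + 4) mod 5 = 2
i=4: (4 + 7) mod 5 = 1
Known residues: [0, 1, 2, 3]; need a permutation of 0..4, so missing residue r = 4
Need (0 + s) mod 5 = 4; smallest s = (4 - 0) mod 5 = 4

Answer: 4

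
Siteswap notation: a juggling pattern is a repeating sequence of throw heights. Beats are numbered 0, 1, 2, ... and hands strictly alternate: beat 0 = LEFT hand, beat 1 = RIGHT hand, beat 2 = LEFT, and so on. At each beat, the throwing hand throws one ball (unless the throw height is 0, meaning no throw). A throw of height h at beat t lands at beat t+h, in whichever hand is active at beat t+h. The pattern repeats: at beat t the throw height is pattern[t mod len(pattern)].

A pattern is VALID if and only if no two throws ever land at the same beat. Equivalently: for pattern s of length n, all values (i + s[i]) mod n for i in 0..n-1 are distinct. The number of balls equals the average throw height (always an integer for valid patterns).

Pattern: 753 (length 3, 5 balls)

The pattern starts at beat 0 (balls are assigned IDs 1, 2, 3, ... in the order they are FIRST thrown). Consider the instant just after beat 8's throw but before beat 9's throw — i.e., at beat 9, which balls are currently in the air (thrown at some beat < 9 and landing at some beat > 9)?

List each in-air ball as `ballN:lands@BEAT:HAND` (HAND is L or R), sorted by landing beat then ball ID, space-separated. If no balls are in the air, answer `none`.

Beat 0 (L): throw ball1 h=7 -> lands@7:R; in-air after throw: [b1@7:R]
Beat 1 (R): throw ball2 h=5 -> lands@6:L; in-air after throw: [b2@6:L b1@7:R]
Beat 2 (L): throw ball3 h=3 -> lands@5:R; in-air after throw: [b3@5:R b2@6:L b1@7:R]
Beat 3 (R): throw ball4 h=7 -> lands@10:L; in-air after throw: [b3@5:R b2@6:L b1@7:R b4@10:L]
Beat 4 (L): throw ball5 h=5 -> lands@9:R; in-air after throw: [b3@5:R b2@6:L b1@7:R b5@9:R b4@10:L]
Beat 5 (R): throw ball3 h=3 -> lands@8:L; in-air after throw: [b2@6:L b1@7:R b3@8:L b5@9:R b4@10:L]
Beat 6 (L): throw ball2 h=7 -> lands@13:R; in-air after throw: [b1@7:R b3@8:L b5@9:R b4@10:L b2@13:R]
Beat 7 (R): throw ball1 h=5 -> lands@12:L; in-air after throw: [b3@8:L b5@9:R b4@10:L b1@12:L b2@13:R]
Beat 8 (L): throw ball3 h=3 -> lands@11:R; in-air after throw: [b5@9:R b4@10:L b3@11:R b1@12:L b2@13:R]
Beat 9 (R): throw ball5 h=7 -> lands@16:L; in-air after throw: [b4@10:L b3@11:R b1@12:L b2@13:R b5@16:L]

Answer: ball4:lands@10:L ball3:lands@11:R ball1:lands@12:L ball2:lands@13:R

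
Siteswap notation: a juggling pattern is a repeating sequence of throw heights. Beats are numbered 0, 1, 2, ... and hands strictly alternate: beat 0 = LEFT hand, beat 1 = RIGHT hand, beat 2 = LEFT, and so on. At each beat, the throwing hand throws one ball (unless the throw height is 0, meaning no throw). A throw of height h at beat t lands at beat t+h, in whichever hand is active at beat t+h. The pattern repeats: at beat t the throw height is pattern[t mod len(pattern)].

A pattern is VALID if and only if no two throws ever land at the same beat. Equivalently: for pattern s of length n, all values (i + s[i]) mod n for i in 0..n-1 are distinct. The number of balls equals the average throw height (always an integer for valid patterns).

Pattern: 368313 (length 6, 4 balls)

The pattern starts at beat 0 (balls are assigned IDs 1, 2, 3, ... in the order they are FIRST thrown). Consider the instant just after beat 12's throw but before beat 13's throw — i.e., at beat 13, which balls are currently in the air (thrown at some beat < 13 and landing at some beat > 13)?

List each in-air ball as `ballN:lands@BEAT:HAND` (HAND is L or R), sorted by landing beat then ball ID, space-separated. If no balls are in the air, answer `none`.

Answer: ball3:lands@14:L ball1:lands@15:R ball4:lands@16:L

Derivation:
Beat 0 (L): throw ball1 h=3 -> lands@3:R; in-air after throw: [b1@3:R]
Beat 1 (R): throw ball2 h=6 -> lands@7:R; in-air after throw: [b1@3:R b2@7:R]
Beat 2 (L): throw ball3 h=8 -> lands@10:L; in-air after throw: [b1@3:R b2@7:R b3@10:L]
Beat 3 (R): throw ball1 h=3 -> lands@6:L; in-air after throw: [b1@6:L b2@7:R b3@10:L]
Beat 4 (L): throw ball4 h=1 -> lands@5:R; in-air after throw: [b4@5:R b1@6:L b2@7:R b3@10:L]
Beat 5 (R): throw ball4 h=3 -> lands@8:L; in-air after throw: [b1@6:L b2@7:R b4@8:L b3@10:L]
Beat 6 (L): throw ball1 h=3 -> lands@9:R; in-air after throw: [b2@7:R b4@8:L b1@9:R b3@10:L]
Beat 7 (R): throw ball2 h=6 -> lands@13:R; in-air after throw: [b4@8:L b1@9:R b3@10:L b2@13:R]
Beat 8 (L): throw ball4 h=8 -> lands@16:L; in-air after throw: [b1@9:R b3@10:L b2@13:R b4@16:L]
Beat 9 (R): throw ball1 h=3 -> lands@12:L; in-air after throw: [b3@10:L b1@12:L b2@13:R b4@16:L]
Beat 10 (L): throw ball3 h=1 -> lands@11:R; in-air after throw: [b3@11:R b1@12:L b2@13:R b4@16:L]
Beat 11 (R): throw ball3 h=3 -> lands@14:L; in-air after throw: [b1@12:L b2@13:R b3@14:L b4@16:L]
Beat 12 (L): throw ball1 h=3 -> lands@15:R; in-air after throw: [b2@13:R b3@14:L b1@15:R b4@16:L]
Beat 13 (R): throw ball2 h=6 -> lands@19:R; in-air after throw: [b3@14:L b1@15:R b4@16:L b2@19:R]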